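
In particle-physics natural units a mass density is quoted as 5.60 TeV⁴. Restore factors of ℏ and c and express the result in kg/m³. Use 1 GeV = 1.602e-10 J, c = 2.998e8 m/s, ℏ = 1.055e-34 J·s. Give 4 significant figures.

Mass density is [E]/(c²[L]³) = [E]⁴/(ℏ³c⁵).
1 GeV⁴ → 1/(ℏ³c⁵) × (1 GeV in J)⁴ = 2.316e20 kg/m³.
Convert the energy scale: 5.60 TeV⁴ = 5.60e12 GeV⁴.
Result: 5.60e12 × 2.316e20 = 1.297e33 kg/m³.

1.297e33 kg/m³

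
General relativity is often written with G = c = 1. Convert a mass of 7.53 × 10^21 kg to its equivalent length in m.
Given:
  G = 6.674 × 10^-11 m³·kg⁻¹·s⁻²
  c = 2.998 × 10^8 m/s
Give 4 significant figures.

In G = c = 1 units mass has dimensions of length; the conversion factor is G/c².
7.53 × 10^21 kg × (G/c²) = 5.591 × 10^-6 m

5.591 × 10^-6 m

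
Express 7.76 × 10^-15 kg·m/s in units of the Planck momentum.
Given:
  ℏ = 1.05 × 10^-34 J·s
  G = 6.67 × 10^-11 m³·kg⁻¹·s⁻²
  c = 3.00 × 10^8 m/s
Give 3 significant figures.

1.19 × 10^-15

Planck momentum: p_P = √(ℏc³/G) = 6.52 kg·m/s.
7.76 × 10^-15 / 6.52 = 1.19 × 10^-15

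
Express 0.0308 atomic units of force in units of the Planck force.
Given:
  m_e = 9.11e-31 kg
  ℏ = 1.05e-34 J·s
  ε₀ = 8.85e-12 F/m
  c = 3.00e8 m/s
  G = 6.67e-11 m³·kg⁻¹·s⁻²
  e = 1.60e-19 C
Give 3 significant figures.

2.11e-53

atomic unit of force: F_au = E_h/a₀ = m_e²e⁶/((4πε₀)³ℏ⁴) = 8.33e-8 N
Planck force: F_P = c⁴/G = 1.21e44 N
0.0308 × 8.33e-8 / 1.21e44 = 2.11e-53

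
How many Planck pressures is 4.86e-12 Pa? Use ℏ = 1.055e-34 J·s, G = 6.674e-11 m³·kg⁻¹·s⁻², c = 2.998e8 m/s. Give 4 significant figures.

1.049e-125

Planck pressure: p_P = c⁷/(ℏG²) = 4.632e113 Pa.
4.86e-12 / 4.632e113 = 1.049e-125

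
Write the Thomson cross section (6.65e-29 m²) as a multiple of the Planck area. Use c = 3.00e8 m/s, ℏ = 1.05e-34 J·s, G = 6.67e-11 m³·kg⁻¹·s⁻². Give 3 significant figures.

2.56e41

Planck area: A_P = ℏG/c³ = 2.59e-70 m².
6.65e-29 / 2.59e-70 = 2.56e41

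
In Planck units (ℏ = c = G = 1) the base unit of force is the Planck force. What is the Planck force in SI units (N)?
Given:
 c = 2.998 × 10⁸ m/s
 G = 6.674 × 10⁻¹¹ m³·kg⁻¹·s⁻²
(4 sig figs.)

F_P = c⁴/G
  = 8.078 × 10³³ / 6.674 × 10⁻¹¹
  = 1.210 × 10⁴⁴ N

1.210 × 10⁴⁴ N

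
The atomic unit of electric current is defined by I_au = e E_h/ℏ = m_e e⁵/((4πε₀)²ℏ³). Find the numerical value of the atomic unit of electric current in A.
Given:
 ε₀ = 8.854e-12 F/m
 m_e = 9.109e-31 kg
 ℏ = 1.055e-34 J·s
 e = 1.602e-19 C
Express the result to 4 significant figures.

6.612e-3 A

I_au = e E_h/ℏ = m_e e⁵/((4πε₀)²ℏ³)
E_h = 4.354e-18 J
e·E_h/ℏ = 6.612e-3 A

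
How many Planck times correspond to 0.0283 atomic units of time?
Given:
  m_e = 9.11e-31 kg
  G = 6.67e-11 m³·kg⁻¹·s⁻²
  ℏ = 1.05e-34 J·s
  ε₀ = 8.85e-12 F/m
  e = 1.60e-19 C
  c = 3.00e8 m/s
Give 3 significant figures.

1.26e25

atomic unit of time: τ_au = (4πε₀)²ℏ³/(m_e e⁴) = 2.40e-17 s
Planck time: t_P = √(ℏG/c⁵) = 5.37e-44 s
0.0283 × 2.40e-17 / 5.37e-44 = 1.26e25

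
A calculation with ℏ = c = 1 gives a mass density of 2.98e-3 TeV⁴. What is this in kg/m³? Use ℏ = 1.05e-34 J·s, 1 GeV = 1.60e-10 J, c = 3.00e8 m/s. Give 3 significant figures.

6.94e29 kg/m³

Mass density is [E]/(c²[L]³) = [E]⁴/(ℏ³c⁵).
1 GeV⁴ → 1/(ℏ³c⁵) × (1 GeV in J)⁴ = 2.33e20 kg/m³.
Convert the energy scale: 2.98e-3 TeV⁴ = 2.98e9 GeV⁴.
Result: 2.98e9 × 2.33e20 = 6.94e29 kg/m³.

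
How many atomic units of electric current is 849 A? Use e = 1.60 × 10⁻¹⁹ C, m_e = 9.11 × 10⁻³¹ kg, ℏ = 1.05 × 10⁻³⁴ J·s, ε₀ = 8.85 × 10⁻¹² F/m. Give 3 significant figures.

atomic unit of electric current: I_au = e E_h/ℏ = m_e e⁵/((4πε₀)²ℏ³) = 6.67 × 10⁻³ A.
849 / 6.67 × 10⁻³ = 1.27 × 10⁵

1.27 × 10⁵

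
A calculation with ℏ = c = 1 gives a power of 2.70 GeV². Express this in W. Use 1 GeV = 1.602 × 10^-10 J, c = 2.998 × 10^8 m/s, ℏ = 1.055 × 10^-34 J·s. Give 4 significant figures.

6.568 × 10^14 W

Power is [E]/[T] = [E]²/ℏ.
1 GeV² → 1/ℏ × (1 GeV in J)² = 2.433 × 10^14 W.
Result: 2.70 × 2.433 × 10^14 = 6.568 × 10^14 W.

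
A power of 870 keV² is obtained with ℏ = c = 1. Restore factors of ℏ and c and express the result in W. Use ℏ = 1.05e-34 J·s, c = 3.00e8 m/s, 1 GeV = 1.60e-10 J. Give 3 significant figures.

2.12e5 W

Power is [E]/[T] = [E]²/ℏ.
1 GeV² → 1/ℏ × (1 GeV in J)² = 2.44e14 W.
Convert the energy scale: 870 keV² = 8.70e-10 GeV².
Result: 8.70e-10 × 2.44e14 = 2.12e5 W.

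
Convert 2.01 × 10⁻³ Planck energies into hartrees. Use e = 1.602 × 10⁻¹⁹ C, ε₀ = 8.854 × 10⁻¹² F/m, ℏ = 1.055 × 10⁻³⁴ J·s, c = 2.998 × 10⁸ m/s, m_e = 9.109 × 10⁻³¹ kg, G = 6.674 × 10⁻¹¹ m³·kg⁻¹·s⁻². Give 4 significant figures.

Planck energy: E_P = √(ℏc⁵/G) = 1.957 × 10⁹ J
hartree: E_h = m_e e⁴/(4πε₀ℏ)² = 4.354 × 10⁻¹⁸ J
2.01 × 10⁻³ × 1.957 × 10⁹ / 4.354 × 10⁻¹⁸ = 9.032 × 10²³

9.032 × 10²³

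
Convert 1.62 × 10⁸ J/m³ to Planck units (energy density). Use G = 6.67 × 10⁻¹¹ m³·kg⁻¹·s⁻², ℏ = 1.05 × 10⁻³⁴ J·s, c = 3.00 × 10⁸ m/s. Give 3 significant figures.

Planck energy density: u_P = c⁷/(ℏG²) = 4.68 × 10¹¹³ J/m³.
1.62 × 10⁸ / 4.68 × 10¹¹³ = 3.46 × 10⁻¹⁰⁶

3.46 × 10⁻¹⁰⁶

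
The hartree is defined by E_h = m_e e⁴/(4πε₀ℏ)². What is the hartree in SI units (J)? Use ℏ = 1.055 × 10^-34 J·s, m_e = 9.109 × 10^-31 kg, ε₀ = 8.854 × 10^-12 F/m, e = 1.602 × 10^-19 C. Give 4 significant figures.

E_h = m_e e⁴/(4πε₀ℏ)²
  = 6.000 × 10^-106 / 1.378 × 10^-88
  = 4.354 × 10^-18 J

4.354 × 10^-18 J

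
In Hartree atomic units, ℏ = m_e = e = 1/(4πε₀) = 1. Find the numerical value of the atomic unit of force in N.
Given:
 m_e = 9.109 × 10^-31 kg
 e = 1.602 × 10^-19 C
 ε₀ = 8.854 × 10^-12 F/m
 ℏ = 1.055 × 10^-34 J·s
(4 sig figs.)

From ℏ = m_e = e = 1/(4πε₀) = 1 the force scale is F_au = E_h/a₀ = m_e²e⁶/((4πε₀)³ℏ⁴).
E_h = 4.354 × 10^-18 J
a₀ = 5.297 × 10^-11 m
E_h/a₀ = 8.220 × 10^-8 N

8.220 × 10^-8 N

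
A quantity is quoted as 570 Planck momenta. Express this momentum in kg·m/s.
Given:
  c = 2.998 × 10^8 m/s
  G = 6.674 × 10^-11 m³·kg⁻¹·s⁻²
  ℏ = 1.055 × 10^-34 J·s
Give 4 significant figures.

One Planck momentum: p_P = √(ℏc³/G) = 6.527 kg·m/s.
570 × 6.527 kg·m/s = 3.720 × 10^3 kg·m/s

3.720 × 10^3 kg·m/s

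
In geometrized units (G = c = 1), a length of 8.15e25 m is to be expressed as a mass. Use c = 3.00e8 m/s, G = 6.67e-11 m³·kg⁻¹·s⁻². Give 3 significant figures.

Length → mass via c²/G.
8.15e25 m × (c²/G) = 1.10e53 kg

1.10e53 kg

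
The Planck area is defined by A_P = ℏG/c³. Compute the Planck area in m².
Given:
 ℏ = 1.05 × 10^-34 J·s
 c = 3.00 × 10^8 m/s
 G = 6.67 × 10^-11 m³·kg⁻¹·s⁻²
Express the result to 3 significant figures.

2.59 × 10^-70 m²

A_P = ℏG/c³
  = 7.00 × 10^-45 / 2.70 × 10^25
  = 2.59 × 10^-70 m²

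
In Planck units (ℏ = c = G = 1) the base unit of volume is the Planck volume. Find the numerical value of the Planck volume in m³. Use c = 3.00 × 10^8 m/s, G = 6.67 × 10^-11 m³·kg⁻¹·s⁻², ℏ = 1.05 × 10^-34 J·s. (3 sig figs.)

4.18 × 10^-105 m³

V_P = (ℏG/c³)^(3/2)
  = √(1.75 × 10^-209)
  = 4.18 × 10^-105 m³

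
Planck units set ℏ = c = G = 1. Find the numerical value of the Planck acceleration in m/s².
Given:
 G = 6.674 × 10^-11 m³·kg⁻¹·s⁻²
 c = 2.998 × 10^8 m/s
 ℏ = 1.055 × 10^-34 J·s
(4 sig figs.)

5.560 × 10^51 m/s²

The unique combination of the constants set to 1 with dimensions of acceleration is a_P = √(c⁷/(ℏG)).
  = √(3.092 × 10^103)
  = 5.560 × 10^51 m/s²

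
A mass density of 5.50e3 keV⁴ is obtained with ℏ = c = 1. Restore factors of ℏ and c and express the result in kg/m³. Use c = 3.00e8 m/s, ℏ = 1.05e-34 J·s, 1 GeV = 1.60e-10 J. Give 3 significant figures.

1.28 kg/m³

Mass density is [E]/(c²[L]³) = [E]⁴/(ℏ³c⁵).
1 GeV⁴ → 1/(ℏ³c⁵) × (1 GeV in J)⁴ = 2.33e20 kg/m³.
Convert the energy scale: 5.50e3 keV⁴ = 5.50e-21 GeV⁴.
Result: 5.50e-21 × 2.33e20 = 1.28 kg/m³.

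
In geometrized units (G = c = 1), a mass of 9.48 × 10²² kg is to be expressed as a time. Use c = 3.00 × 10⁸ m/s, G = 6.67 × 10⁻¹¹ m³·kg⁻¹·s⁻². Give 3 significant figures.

2.34 × 10⁻¹³ s

Mass → time via G/c³.
9.48 × 10²² kg × (G/c³) = 2.34 × 10⁻¹³ s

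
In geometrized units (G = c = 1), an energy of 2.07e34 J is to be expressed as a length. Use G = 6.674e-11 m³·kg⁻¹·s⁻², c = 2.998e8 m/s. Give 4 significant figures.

1.710e-10 m

Energy → length via G/c⁴.
2.07e34 J × (G/c⁴) = 1.710e-10 m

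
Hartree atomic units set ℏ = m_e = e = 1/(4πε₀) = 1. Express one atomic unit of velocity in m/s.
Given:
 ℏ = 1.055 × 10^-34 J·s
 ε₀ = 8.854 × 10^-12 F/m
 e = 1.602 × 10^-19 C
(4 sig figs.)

2.186 × 10^6 m/s

The unique combination of the constants set to 1 with dimensions of velocity is v_au = e²/(4πε₀ℏ).
  = 2.566 × 10^-38 / 1.174 × 10^-44
  = 2.186 × 10^6 m/s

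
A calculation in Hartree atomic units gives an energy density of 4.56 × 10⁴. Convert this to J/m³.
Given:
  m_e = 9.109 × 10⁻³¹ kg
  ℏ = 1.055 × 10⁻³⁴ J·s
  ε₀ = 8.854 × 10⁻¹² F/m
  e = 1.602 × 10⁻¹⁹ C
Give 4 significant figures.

1.336 × 10¹⁸ J/m³

One atomic unit of energy density: u_au = E_h/a₀³ = m_e⁴e¹⁰/((4πε₀)⁵ℏ⁸) = 2.929 × 10¹³ J/m³.
4.56 × 10⁴ × 2.929 × 10¹³ J/m³ = 1.336 × 10¹⁸ J/m³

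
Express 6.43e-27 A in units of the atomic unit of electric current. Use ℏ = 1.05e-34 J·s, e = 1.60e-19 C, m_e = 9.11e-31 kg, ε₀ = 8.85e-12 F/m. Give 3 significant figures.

atomic unit of electric current: I_au = e E_h/ℏ = m_e e⁵/((4πε₀)²ℏ³) = 6.67e-3 A.
6.43e-27 / 6.67e-3 = 9.64e-25

9.64e-25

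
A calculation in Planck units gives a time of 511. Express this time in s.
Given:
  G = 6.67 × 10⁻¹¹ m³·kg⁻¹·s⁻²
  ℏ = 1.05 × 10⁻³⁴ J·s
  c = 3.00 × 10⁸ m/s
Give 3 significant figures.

One Planck time: t_P = √(ℏG/c⁵) = 5.37 × 10⁻⁴⁴ s.
511 × 5.37 × 10⁻⁴⁴ s = 2.74 × 10⁻⁴¹ s

2.74 × 10⁻⁴¹ s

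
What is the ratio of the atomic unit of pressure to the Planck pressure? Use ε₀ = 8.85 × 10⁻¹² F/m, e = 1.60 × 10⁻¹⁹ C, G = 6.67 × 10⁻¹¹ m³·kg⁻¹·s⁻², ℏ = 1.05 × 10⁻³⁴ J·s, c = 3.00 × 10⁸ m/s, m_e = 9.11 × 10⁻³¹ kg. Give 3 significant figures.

6.44 × 10⁻¹⁰¹

atomic unit of pressure: P_au = E_h/a₀³ = m_e⁴e¹⁰/((4πε₀)⁵ℏ⁸) = 3.01 × 10¹³ Pa
Planck pressure: p_P = c⁷/(ℏG²) = 4.68 × 10¹¹³ Pa
ratio = 3.01 × 10¹³ / 4.68 × 10¹¹³ = 6.44 × 10⁻¹⁰¹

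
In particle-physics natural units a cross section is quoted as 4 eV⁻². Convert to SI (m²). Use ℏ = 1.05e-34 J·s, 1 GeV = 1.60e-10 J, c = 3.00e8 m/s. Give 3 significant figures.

1.55e-13 m²

Area is [L]² = [E]⁻²·(ℏc)²; restore (ℏc)².
1 GeV⁻² → (ℏc)² × (1 GeV in J)⁻² = 3.88e-32 m².
Convert the energy scale: 4 eV⁻² = 4.00e18 GeV⁻².
Result: 4.00e18 × 3.88e-32 = 1.55e-13 m².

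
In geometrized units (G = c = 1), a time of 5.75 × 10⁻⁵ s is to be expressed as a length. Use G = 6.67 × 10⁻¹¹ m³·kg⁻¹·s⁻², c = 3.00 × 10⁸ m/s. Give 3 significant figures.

Time → length via c.
5.75 × 10⁻⁵ s × (c) = 1.73 × 10⁴ m

1.73 × 10⁴ m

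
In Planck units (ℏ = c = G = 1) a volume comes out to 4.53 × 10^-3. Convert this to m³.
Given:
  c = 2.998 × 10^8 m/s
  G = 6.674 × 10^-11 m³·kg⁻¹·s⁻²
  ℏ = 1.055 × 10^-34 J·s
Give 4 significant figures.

One Planck volume: V_P = (ℏG/c³)^(3/2) = 4.224 × 10^-105 m³.
4.53 × 10^-3 × 4.224 × 10^-105 m³ = 1.913 × 10^-107 m³

1.913 × 10^-107 m³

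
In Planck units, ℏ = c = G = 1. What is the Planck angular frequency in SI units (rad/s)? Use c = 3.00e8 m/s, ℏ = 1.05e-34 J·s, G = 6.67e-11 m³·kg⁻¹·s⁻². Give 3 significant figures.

The unique combination of the constants set to 1 with dimensions of angular frequency is ω_P = √(c⁵/(ℏG)).
  = √(3.47e86)
  = 1.86e43 rad/s

1.86e43 rad/s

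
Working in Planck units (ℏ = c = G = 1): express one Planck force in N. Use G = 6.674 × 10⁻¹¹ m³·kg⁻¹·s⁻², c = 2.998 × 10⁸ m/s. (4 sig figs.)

The unique combination of the constants set to 1 with dimensions of force is F_P = c⁴/G.
  = 8.078 × 10³³ / 6.674 × 10⁻¹¹
  = 1.210 × 10⁴⁴ N

1.210 × 10⁴⁴ N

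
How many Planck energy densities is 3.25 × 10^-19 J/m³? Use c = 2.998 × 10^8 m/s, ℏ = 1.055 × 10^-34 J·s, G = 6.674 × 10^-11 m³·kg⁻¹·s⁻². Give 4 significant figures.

7.016 × 10^-133

Planck energy density: u_P = c⁷/(ℏG²) = 4.632 × 10^113 J/m³.
3.25 × 10^-19 / 4.632 × 10^113 = 7.016 × 10^-133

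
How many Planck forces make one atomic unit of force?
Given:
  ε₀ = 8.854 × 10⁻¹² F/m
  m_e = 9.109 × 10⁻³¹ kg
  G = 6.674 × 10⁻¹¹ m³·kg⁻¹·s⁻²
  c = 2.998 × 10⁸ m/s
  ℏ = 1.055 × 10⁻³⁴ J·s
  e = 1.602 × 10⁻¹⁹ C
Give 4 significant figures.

6.791 × 10⁻⁵²

atomic unit of force: F_au = E_h/a₀ = m_e²e⁶/((4πε₀)³ℏ⁴) = 8.220 × 10⁻⁸ N
Planck force: F_P = c⁴/G = 1.210 × 10⁴⁴ N
ratio = 8.220 × 10⁻⁸ / 1.210 × 10⁴⁴ = 6.791 × 10⁻⁵²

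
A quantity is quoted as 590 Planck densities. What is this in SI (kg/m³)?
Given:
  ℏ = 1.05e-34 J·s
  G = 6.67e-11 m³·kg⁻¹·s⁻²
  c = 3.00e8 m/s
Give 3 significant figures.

One Planck density: ρ_P = c⁵/(ℏG²) = 5.20e96 kg/m³.
590 × 5.20e96 kg/m³ = 3.07e99 kg/m³

3.07e99 kg/m³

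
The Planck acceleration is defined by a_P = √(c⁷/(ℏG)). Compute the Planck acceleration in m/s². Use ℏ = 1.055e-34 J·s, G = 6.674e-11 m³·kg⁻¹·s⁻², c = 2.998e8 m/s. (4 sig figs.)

5.560e51 m/s²

a_P = √(c⁷/(ℏG))
  = √(3.092e103)
  = 5.560e51 m/s²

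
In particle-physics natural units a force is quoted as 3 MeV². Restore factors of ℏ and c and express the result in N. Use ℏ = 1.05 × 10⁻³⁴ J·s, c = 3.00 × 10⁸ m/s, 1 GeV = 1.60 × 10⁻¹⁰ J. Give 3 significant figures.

Force is [E]/[L] = [E]²/(ℏc); restore (ℏc)⁻¹.
1 GeV² → 1/(ℏc) × (1 GeV in J)² = 8.13 × 10⁵ N.
Convert the energy scale: 3 MeV² = 3.00 × 10⁻⁶ GeV².
Result: 3.00 × 10⁻⁶ × 8.13 × 10⁵ = 2.44 N.

2.44 N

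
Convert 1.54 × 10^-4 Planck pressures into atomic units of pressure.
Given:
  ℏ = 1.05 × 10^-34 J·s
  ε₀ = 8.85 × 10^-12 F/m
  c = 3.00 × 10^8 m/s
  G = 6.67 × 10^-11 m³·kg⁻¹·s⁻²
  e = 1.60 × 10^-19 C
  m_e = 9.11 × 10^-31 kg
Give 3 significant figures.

Planck pressure: p_P = c⁷/(ℏG²) = 4.68 × 10^113 Pa
atomic unit of pressure: P_au = E_h/a₀³ = m_e⁴e¹⁰/((4πε₀)⁵ℏ⁸) = 3.01 × 10^13 Pa
1.54 × 10^-4 × 4.68 × 10^113 / 3.01 × 10^13 = 2.39 × 10^96

2.39 × 10^96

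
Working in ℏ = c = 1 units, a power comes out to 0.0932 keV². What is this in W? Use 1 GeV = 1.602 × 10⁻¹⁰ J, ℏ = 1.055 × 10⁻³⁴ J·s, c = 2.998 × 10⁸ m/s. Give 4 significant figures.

22.67 W

Power is [E]/[T] = [E]²/ℏ.
1 GeV² → 1/ℏ × (1 GeV in J)² = 2.433 × 10¹⁴ W.
Convert the energy scale: 0.0932 keV² = 9.32 × 10⁻¹⁴ GeV².
Result: 9.32 × 10⁻¹⁴ × 2.433 × 10¹⁴ = 22.67 W.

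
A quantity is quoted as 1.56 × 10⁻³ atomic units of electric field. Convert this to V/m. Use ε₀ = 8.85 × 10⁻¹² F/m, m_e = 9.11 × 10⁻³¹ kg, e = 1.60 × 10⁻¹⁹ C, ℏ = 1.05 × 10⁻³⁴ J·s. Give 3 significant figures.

One atomic unit of electric field: E_au = E_h/(e a₀) = m_e²e⁵/((4πε₀)³ℏ⁴) = 5.20 × 10¹¹ V/m.
1.56 × 10⁻³ × 5.20 × 10¹¹ V/m = 8.12 × 10⁸ V/m

8.12 × 10⁸ V/m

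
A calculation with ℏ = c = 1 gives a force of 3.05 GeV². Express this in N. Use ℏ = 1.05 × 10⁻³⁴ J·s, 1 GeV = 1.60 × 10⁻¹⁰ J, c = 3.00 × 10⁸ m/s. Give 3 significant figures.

2.48 × 10⁶ N

Force is [E]/[L] = [E]²/(ℏc); restore (ℏc)⁻¹.
1 GeV² → 1/(ℏc) × (1 GeV in J)² = 8.13 × 10⁵ N.
Result: 3.05 × 8.13 × 10⁵ = 2.48 × 10⁶ N.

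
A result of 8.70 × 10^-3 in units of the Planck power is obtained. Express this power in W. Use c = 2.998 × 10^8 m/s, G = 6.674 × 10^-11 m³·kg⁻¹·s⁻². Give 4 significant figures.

One Planck power: P_P = c⁵/G = 3.629 × 10^52 W.
8.70 × 10^-3 × 3.629 × 10^52 W = 3.157 × 10^50 W

3.157 × 10^50 W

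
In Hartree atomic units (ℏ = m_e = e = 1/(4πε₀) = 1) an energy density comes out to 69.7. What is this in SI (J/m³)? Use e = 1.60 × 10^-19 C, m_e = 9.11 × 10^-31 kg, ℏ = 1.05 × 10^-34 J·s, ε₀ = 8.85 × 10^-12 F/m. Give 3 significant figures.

2.10 × 10^15 J/m³

One atomic unit of energy density: u_au = E_h/a₀³ = m_e⁴e¹⁰/((4πε₀)⁵ℏ⁸) = 3.01 × 10^13 J/m³.
69.7 × 3.01 × 10^13 J/m³ = 2.10 × 10^15 J/m³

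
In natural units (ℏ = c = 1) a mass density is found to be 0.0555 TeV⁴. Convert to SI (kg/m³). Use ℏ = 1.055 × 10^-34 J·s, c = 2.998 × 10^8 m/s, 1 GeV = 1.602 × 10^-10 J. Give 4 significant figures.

1.285 × 10^31 kg/m³

Mass density is [E]/(c²[L]³) = [E]⁴/(ℏ³c⁵).
1 GeV⁴ → 1/(ℏ³c⁵) × (1 GeV in J)⁴ = 2.316 × 10^20 kg/m³.
Convert the energy scale: 0.0555 TeV⁴ = 5.55 × 10^10 GeV⁴.
Result: 5.55 × 10^10 × 2.316 × 10^20 = 1.285 × 10^31 kg/m³.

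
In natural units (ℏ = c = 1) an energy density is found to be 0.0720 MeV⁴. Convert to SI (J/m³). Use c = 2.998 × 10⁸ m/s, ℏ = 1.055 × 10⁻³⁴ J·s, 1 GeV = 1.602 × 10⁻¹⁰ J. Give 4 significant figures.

[E]/[L]³ = [E]⁴/(ℏc)³; restore (ℏc)⁻³.
1 GeV⁴ → 1/(ℏc)³ × (1 GeV in J)⁴ = 2.082 × 10³⁷ J/m³.
Convert the energy scale: 0.0720 MeV⁴ = 7.20 × 10⁻¹⁴ GeV⁴.
Result: 7.20 × 10⁻¹⁴ × 2.082 × 10³⁷ = 1.499 × 10²⁴ J/m³.

1.499 × 10²⁴ J/m³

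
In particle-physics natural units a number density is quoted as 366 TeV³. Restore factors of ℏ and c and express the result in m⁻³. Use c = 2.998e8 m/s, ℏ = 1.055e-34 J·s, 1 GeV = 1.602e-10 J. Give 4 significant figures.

Number density is [L]⁻³ = [E]³/(ℏc)³.
1 GeV³ → 1/(ℏc)³ × (1 GeV in J)³ = 1.299e47 m⁻³.
Convert the energy scale: 366 TeV³ = 3.66e11 GeV³.
Result: 3.66e11 × 1.299e47 = 4.756e58 m⁻³.

4.756e58 m⁻³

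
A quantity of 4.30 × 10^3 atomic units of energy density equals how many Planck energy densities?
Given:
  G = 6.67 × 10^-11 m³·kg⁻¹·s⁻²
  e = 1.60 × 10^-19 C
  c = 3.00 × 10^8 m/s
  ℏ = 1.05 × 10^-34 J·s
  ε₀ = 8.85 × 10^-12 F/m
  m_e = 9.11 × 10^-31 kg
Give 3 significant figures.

atomic unit of energy density: u_au = E_h/a₀³ = m_e⁴e¹⁰/((4πε₀)⁵ℏ⁸) = 3.01 × 10^13 J/m³
Planck energy density: u_P = c⁷/(ℏG²) = 4.68 × 10^113 J/m³
4.30 × 10^3 × 3.01 × 10^13 / 4.68 × 10^113 = 2.77 × 10^-97

2.77 × 10^-97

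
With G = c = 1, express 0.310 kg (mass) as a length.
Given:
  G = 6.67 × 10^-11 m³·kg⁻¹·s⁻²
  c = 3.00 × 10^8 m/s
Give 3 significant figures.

2.30 × 10^-28 m

In G = c = 1 units mass has dimensions of length; the conversion factor is G/c².
0.310 kg × (G/c²) = 2.30 × 10^-28 m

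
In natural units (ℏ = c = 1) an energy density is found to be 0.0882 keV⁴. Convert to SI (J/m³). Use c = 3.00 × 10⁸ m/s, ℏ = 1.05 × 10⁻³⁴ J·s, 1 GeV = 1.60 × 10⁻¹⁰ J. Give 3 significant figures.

1.85 × 10¹² J/m³

[E]/[L]³ = [E]⁴/(ℏc)³; restore (ℏc)⁻³.
1 GeV⁴ → 1/(ℏc)³ × (1 GeV in J)⁴ = 2.10 × 10³⁷ J/m³.
Convert the energy scale: 0.0882 keV⁴ = 8.82 × 10⁻²⁶ GeV⁴.
Result: 8.82 × 10⁻²⁶ × 2.10 × 10³⁷ = 1.85 × 10¹² J/m³.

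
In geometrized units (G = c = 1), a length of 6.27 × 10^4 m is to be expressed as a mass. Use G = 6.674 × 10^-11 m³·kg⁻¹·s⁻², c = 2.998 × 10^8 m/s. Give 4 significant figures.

Length → mass via c²/G.
6.27 × 10^4 m × (c²/G) = 8.444 × 10^31 kg

8.444 × 10^31 kg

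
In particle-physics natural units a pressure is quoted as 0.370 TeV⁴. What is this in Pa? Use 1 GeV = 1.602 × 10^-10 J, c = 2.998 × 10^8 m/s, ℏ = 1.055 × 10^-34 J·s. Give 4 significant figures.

Pressure is [E]/[L]³ = [E]⁴/(ℏc)³.
1 GeV⁴ → 1/(ℏc)³ × (1 GeV in J)⁴ = 2.082 × 10^37 Pa.
Convert the energy scale: 0.370 TeV⁴ = 3.70 × 10^11 GeV⁴.
Result: 3.70 × 10^11 × 2.082 × 10^37 = 7.702 × 10^48 Pa.

7.702 × 10^48 Pa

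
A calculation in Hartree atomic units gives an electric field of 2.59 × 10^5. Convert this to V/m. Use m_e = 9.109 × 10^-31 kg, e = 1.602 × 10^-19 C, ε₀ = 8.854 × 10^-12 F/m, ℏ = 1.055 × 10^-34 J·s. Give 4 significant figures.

One atomic unit of electric field: E_au = E_h/(e a₀) = m_e²e⁵/((4πε₀)³ℏ⁴) = 5.131 × 10^11 V/m.
2.59 × 10^5 × 5.131 × 10^11 V/m = 1.329 × 10^17 V/m

1.329 × 10^17 V/m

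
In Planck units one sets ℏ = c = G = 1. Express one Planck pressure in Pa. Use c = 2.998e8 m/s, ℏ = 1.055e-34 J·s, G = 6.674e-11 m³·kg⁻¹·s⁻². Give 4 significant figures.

4.632e113 Pa

p_P = c⁷/(ℏG²)
  = 2.177e59 / 4.699e-55
  = 4.632e113 Pa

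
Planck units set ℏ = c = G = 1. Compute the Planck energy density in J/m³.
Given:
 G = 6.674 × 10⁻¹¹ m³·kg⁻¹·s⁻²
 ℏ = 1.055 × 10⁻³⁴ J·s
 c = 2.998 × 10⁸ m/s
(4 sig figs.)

4.632 × 10¹¹³ J/m³

From ℏ = c = G = 1 the energy density scale is u_P = c⁷/(ℏG²).
  = 2.177 × 10⁵⁹ / 4.699 × 10⁻⁵⁵
  = 4.632 × 10¹¹³ J/m³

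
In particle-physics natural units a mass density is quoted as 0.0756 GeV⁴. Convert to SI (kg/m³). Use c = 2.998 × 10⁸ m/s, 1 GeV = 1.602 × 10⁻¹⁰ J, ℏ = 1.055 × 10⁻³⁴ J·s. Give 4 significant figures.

1.751 × 10¹⁹ kg/m³

Mass density is [E]/(c²[L]³) = [E]⁴/(ℏ³c⁵).
1 GeV⁴ → 1/(ℏ³c⁵) × (1 GeV in J)⁴ = 2.316 × 10²⁰ kg/m³.
Result: 0.0756 × 2.316 × 10²⁰ = 1.751 × 10¹⁹ kg/m³.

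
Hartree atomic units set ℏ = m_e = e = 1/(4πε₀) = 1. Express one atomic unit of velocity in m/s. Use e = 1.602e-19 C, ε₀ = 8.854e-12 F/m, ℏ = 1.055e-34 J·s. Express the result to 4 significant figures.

From ℏ = m_e = e = 1/(4πε₀) = 1 the velocity scale is v_au = e²/(4πε₀ℏ).
  = 2.566e-38 / 1.174e-44
  = 2.186e6 m/s

2.186e6 m/s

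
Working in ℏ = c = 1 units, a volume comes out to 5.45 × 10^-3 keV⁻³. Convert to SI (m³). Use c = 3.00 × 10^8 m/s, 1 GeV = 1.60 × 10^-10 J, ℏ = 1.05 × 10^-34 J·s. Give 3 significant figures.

Volume is [L]³ = [E]⁻³·(ℏc)³.
1 GeV⁻³ → (ℏc)³ × (1 GeV in J)⁻³ = 7.63 × 10^-48 m³.
Convert the energy scale: 5.45 × 10^-3 keV⁻³ = 5.45 × 10^15 GeV⁻³.
Result: 5.45 × 10^15 × 7.63 × 10^-48 = 4.16 × 10^-32 m³.

4.16 × 10^-32 m³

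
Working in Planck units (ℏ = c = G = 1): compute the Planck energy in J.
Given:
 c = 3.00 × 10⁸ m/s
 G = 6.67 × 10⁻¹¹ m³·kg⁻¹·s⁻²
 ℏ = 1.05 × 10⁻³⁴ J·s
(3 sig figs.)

1.96 × 10⁹ J

From ℏ = c = G = 1 the energy scale is E_P = √(ℏc⁵/G).
  = √(3.83 × 10¹⁸)
  = 1.96 × 10⁹ J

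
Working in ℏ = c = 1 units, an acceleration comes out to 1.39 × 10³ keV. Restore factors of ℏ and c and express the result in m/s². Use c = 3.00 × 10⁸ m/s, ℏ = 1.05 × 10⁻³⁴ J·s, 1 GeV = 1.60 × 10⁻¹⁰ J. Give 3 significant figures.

6.35 × 10²⁹ m/s²

Acceleration is [L]/[T]² = c·[E]/ℏ.
1 GeV → c/ℏ × (1 GeV in J) = 4.57 × 10³² m/s².
Convert the energy scale: 1.39 × 10³ keV = 1.39 × 10⁻³ GeV.
Result: 1.39 × 10⁻³ × 4.57 × 10³² = 6.35 × 10²⁹ m/s².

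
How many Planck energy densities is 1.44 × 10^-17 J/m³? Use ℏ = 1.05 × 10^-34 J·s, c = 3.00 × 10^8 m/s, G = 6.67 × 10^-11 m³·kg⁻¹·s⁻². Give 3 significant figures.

3.08 × 10^-131

Planck energy density: u_P = c⁷/(ℏG²) = 4.68 × 10^113 J/m³.
1.44 × 10^-17 / 4.68 × 10^113 = 3.08 × 10^-131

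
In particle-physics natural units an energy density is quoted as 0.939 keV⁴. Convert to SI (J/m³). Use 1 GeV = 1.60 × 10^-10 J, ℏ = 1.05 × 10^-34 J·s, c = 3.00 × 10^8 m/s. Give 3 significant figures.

[E]/[L]³ = [E]⁴/(ℏc)³; restore (ℏc)⁻³.
1 GeV⁴ → 1/(ℏc)³ × (1 GeV in J)⁴ = 2.10 × 10^37 J/m³.
Convert the energy scale: 0.939 keV⁴ = 9.39 × 10^-25 GeV⁴.
Result: 9.39 × 10^-25 × 2.10 × 10^37 = 1.97 × 10^13 J/m³.

1.97 × 10^13 J/m³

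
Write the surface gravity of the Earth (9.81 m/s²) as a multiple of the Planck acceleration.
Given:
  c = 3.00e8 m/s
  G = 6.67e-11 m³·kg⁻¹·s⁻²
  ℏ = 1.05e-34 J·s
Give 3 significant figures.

Planck acceleration: a_P = √(c⁷/(ℏG)) = 5.59e51 m/s².
9.81 / 5.59e51 = 1.76e-51

1.76e-51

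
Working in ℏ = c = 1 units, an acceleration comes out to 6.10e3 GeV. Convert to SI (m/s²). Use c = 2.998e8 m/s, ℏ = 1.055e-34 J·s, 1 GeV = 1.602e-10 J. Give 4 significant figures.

2.777e36 m/s²

Acceleration is [L]/[T]² = c·[E]/ℏ.
1 GeV → c/ℏ × (1 GeV in J) = 4.552e32 m/s².
Result: 6.10e3 × 4.552e32 = 2.777e36 m/s².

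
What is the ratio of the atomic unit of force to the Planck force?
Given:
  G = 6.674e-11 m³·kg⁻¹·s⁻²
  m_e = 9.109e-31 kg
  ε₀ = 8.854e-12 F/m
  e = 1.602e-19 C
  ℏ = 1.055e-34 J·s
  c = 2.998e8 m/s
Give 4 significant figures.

atomic unit of force: F_au = E_h/a₀ = m_e²e⁶/((4πε₀)³ℏ⁴) = 8.220e-8 N
Planck force: F_P = c⁴/G = 1.210e44 N
ratio = 8.220e-8 / 1.210e44 = 6.791e-52

6.791e-52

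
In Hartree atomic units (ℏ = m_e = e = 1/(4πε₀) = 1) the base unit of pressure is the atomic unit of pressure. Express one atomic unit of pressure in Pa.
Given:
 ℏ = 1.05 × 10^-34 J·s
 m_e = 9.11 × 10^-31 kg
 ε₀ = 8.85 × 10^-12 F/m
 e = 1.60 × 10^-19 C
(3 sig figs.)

3.01 × 10^13 Pa

P_au = E_h/a₀³ = m_e⁴e¹⁰/((4πε₀)⁵ℏ⁸)
E_h = 4.38 × 10^-18 J
a₀ = 5.26 × 10^-11 m
E_h/a₀³ = 3.01 × 10^13 Pa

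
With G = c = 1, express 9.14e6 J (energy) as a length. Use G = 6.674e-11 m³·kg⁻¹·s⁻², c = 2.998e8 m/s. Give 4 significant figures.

7.551e-38 m

Energy → length via G/c⁴.
9.14e6 J × (G/c⁴) = 7.551e-38 m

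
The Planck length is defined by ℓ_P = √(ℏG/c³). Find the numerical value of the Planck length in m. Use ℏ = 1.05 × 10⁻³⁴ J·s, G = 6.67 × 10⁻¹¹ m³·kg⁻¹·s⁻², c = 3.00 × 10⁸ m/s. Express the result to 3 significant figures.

1.61 × 10⁻³⁵ m

ℓ_P = √(ℏG/c³)
  = √(2.59 × 10⁻⁷⁰)
  = 1.61 × 10⁻³⁵ m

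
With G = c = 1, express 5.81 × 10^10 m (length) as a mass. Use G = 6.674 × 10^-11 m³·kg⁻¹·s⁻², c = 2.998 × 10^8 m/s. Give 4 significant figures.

Length → mass via c²/G.
5.81 × 10^10 m × (c²/G) = 7.824 × 10^37 kg

7.824 × 10^37 kg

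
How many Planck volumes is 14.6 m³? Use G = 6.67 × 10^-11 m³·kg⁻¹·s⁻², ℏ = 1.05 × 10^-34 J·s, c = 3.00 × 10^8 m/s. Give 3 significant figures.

Planck volume: V_P = (ℏG/c³)^(3/2) = 4.18 × 10^-105 m³.
14.6 / 4.18 × 10^-105 = 3.49 × 10^105

3.49 × 10^105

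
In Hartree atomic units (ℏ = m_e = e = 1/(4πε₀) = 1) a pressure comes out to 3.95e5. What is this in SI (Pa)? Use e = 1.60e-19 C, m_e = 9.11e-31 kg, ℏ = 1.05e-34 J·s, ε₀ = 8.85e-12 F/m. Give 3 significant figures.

One atomic unit of pressure: P_au = E_h/a₀³ = m_e⁴e¹⁰/((4πε₀)⁵ℏ⁸) = 3.01e13 Pa.
3.95e5 × 3.01e13 Pa = 1.19e19 Pa

1.19e19 Pa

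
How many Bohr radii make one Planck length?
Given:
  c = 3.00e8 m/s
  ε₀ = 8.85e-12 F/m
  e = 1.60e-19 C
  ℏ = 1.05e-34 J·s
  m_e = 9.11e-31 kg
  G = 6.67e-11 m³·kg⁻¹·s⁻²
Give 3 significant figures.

Planck length: ℓ_P = √(ℏG/c³) = 1.61e-35 m
Bohr radius: a₀ = 4πε₀ℏ²/(m_e e²) = 5.26e-11 m
ratio = 1.61e-35 / 5.26e-11 = 3.06e-25

3.06e-25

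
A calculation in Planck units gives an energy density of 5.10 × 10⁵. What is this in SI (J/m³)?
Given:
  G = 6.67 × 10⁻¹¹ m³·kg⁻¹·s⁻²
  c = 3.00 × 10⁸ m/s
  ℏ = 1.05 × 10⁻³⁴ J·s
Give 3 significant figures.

2.39 × 10¹¹⁹ J/m³

One Planck energy density: u_P = c⁷/(ℏG²) = 4.68 × 10¹¹³ J/m³.
5.10 × 10⁵ × 4.68 × 10¹¹³ J/m³ = 2.39 × 10¹¹⁹ J/m³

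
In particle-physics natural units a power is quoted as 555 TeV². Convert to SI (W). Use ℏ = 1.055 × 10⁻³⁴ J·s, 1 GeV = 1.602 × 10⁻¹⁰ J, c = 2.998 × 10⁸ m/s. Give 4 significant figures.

1.350 × 10²³ W

Power is [E]/[T] = [E]²/ℏ.
1 GeV² → 1/ℏ × (1 GeV in J)² = 2.433 × 10¹⁴ W.
Convert the energy scale: 555 TeV² = 5.55 × 10⁸ GeV².
Result: 5.55 × 10⁸ × 2.433 × 10¹⁴ = 1.350 × 10²³ W.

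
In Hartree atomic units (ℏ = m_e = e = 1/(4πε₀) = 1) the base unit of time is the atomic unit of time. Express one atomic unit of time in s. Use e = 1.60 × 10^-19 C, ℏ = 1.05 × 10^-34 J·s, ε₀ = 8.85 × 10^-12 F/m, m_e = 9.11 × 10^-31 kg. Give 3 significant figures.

τ_au = (4πε₀)²ℏ³/(m_e e⁴)
E_h = 4.38 × 10^-18 J
ℏ/E_h = 2.40 × 10^-17 s

2.40 × 10^-17 s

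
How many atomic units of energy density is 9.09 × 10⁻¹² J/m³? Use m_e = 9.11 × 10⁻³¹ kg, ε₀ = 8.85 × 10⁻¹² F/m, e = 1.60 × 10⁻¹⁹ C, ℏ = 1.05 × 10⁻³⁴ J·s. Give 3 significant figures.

3.02 × 10⁻²⁵

atomic unit of energy density: u_au = E_h/a₀³ = m_e⁴e¹⁰/((4πε₀)⁵ℏ⁸) = 3.01 × 10¹³ J/m³.
9.09 × 10⁻¹² / 3.01 × 10¹³ = 3.02 × 10⁻²⁵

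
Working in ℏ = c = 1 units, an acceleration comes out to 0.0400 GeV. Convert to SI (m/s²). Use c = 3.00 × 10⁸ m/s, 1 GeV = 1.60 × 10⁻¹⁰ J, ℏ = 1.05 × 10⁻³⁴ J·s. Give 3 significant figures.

1.83 × 10³¹ m/s²

Acceleration is [L]/[T]² = c·[E]/ℏ.
1 GeV → c/ℏ × (1 GeV in J) = 4.57 × 10³² m/s².
Result: 0.0400 × 4.57 × 10³² = 1.83 × 10³¹ m/s².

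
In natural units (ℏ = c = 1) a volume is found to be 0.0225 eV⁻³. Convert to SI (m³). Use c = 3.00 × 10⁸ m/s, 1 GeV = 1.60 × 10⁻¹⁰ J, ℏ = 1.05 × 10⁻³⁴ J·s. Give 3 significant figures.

1.72 × 10⁻²² m³

Volume is [L]³ = [E]⁻³·(ℏc)³.
1 GeV⁻³ → (ℏc)³ × (1 GeV in J)⁻³ = 7.63 × 10⁻⁴⁸ m³.
Convert the energy scale: 0.0225 eV⁻³ = 2.25 × 10²⁵ GeV⁻³.
Result: 2.25 × 10²⁵ × 7.63 × 10⁻⁴⁸ = 1.72 × 10⁻²² m³.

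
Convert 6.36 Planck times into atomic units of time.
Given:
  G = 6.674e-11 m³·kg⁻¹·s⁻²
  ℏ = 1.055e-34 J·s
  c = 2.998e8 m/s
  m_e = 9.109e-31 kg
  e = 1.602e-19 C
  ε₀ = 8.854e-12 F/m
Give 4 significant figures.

Planck time: t_P = √(ℏG/c⁵) = 5.392e-44 s
atomic unit of time: τ_au = (4πε₀)²ℏ³/(m_e e⁴) = 2.423e-17 s
6.36 × 5.392e-44 / 2.423e-17 = 1.415e-26

1.415e-26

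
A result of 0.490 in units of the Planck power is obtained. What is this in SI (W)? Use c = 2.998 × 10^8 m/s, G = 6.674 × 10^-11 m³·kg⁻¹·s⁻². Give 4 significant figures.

One Planck power: P_P = c⁵/G = 3.629 × 10^52 W.
0.490 × 3.629 × 10^52 W = 1.778 × 10^52 W

1.778 × 10^52 W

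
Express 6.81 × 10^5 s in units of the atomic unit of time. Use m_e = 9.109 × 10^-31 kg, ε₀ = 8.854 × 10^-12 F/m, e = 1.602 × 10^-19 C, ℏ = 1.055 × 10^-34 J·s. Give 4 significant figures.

2.811 × 10^22

atomic unit of time: τ_au = (4πε₀)²ℏ³/(m_e e⁴) = 2.423 × 10^-17 s.
6.81 × 10^5 / 2.423 × 10^-17 = 2.811 × 10^22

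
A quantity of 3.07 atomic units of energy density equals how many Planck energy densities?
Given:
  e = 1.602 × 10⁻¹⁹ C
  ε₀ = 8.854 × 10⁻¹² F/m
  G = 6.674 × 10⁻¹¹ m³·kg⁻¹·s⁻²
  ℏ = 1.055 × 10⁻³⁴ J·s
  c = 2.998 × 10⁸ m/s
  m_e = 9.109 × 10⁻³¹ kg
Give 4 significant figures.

atomic unit of energy density: u_au = E_h/a₀³ = m_e⁴e¹⁰/((4πε₀)⁵ℏ⁸) = 2.929 × 10¹³ J/m³
Planck energy density: u_P = c⁷/(ℏG²) = 4.632 × 10¹¹³ J/m³
3.07 × 2.929 × 10¹³ / 4.632 × 10¹¹³ = 1.941 × 10⁻¹⁰⁰

1.941 × 10⁻¹⁰⁰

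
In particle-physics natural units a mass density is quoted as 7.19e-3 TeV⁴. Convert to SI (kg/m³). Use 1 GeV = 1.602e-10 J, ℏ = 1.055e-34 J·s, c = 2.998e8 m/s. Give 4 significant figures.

1.665e30 kg/m³

Mass density is [E]/(c²[L]³) = [E]⁴/(ℏ³c⁵).
1 GeV⁴ → 1/(ℏ³c⁵) × (1 GeV in J)⁴ = 2.316e20 kg/m³.
Convert the energy scale: 7.19e-3 TeV⁴ = 7.19e9 GeV⁴.
Result: 7.19e9 × 2.316e20 = 1.665e30 kg/m³.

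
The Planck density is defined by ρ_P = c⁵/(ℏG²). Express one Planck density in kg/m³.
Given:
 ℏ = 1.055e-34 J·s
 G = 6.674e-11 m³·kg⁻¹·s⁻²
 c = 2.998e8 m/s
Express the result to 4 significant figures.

5.154e96 kg/m³

ρ_P = c⁵/(ℏG²)
  = 2.422e42 / 4.699e-55
  = 5.154e96 kg/m³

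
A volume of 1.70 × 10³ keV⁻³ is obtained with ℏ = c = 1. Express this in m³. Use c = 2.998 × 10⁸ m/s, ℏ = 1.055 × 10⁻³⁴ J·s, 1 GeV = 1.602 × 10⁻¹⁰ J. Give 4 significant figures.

Volume is [L]³ = [E]⁻³·(ℏc)³.
1 GeV⁻³ → (ℏc)³ × (1 GeV in J)⁻³ = 7.696 × 10⁻⁴⁸ m³.
Convert the energy scale: 1.70 × 10³ keV⁻³ = 1.70 × 10²¹ GeV⁻³.
Result: 1.70 × 10²¹ × 7.696 × 10⁻⁴⁸ = 1.308 × 10⁻²⁶ m³.

1.308 × 10⁻²⁶ m³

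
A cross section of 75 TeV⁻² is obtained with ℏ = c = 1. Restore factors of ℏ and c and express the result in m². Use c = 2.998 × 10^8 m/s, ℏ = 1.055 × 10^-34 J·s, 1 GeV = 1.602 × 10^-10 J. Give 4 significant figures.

Area is [L]² = [E]⁻²·(ℏc)²; restore (ℏc)².
1 GeV⁻² → (ℏc)² × (1 GeV in J)⁻² = 3.898 × 10^-32 m².
Convert the energy scale: 75 TeV⁻² = 7.50 × 10^-5 GeV⁻².
Result: 7.50 × 10^-5 × 3.898 × 10^-32 = 2.924 × 10^-36 m².

2.924 × 10^-36 m²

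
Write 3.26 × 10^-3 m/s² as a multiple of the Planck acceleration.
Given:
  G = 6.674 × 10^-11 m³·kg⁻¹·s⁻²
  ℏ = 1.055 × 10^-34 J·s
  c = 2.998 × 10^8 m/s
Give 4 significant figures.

5.863 × 10^-55

Planck acceleration: a_P = √(c⁷/(ℏG)) = 5.560 × 10^51 m/s².
3.26 × 10^-3 / 5.560 × 10^51 = 5.863 × 10^-55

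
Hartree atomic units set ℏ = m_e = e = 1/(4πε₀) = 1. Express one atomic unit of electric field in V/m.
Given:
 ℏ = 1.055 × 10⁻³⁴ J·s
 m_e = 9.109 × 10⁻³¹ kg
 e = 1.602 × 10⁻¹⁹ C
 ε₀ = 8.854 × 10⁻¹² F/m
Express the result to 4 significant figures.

Dimensional analysis gives E_au = E_h/(e a₀) = m_e²e⁵/((4πε₀)³ℏ⁴).
E_h = 4.354 × 10⁻¹⁸ J
a₀ = 5.297 × 10⁻¹¹ m
E_h/(e·a₀) = 5.131 × 10¹¹ V/m

5.131 × 10¹¹ V/m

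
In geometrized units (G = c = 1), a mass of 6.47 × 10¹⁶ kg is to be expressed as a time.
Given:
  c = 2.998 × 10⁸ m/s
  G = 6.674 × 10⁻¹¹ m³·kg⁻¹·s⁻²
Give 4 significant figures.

1.602 × 10⁻¹⁹ s

Mass → time via G/c³.
6.47 × 10¹⁶ kg × (G/c³) = 1.602 × 10⁻¹⁹ s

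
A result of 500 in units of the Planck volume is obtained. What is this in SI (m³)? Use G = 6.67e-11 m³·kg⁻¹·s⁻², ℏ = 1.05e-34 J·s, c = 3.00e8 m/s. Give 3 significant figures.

2.09e-102 m³

One Planck volume: V_P = (ℏG/c³)^(3/2) = 4.18e-105 m³.
500 × 4.18e-105 m³ = 2.09e-102 m³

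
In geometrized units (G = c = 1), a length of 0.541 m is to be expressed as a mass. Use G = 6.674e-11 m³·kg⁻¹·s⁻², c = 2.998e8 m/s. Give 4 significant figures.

Length → mass via c²/G.
0.541 m × (c²/G) = 7.286e26 kg

7.286e26 kg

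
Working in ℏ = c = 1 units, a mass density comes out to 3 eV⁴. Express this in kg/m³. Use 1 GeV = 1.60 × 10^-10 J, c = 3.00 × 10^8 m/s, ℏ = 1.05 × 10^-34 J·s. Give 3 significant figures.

Mass density is [E]/(c²[L]³) = [E]⁴/(ℏ³c⁵).
1 GeV⁴ → 1/(ℏ³c⁵) × (1 GeV in J)⁴ = 2.33 × 10^20 kg/m³.
Convert the energy scale: 3 eV⁴ = 3.00 × 10^-36 GeV⁴.
Result: 3.00 × 10^-36 × 2.33 × 10^20 = 6.99 × 10^-16 kg/m³.

6.99 × 10^-16 kg/m³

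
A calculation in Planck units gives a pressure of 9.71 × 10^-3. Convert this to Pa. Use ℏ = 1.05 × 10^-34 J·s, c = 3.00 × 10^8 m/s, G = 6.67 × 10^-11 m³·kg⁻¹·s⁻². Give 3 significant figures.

One Planck pressure: p_P = c⁷/(ℏG²) = 4.68 × 10^113 Pa.
9.71 × 10^-3 × 4.68 × 10^113 Pa = 4.55 × 10^111 Pa

4.55 × 10^111 Pa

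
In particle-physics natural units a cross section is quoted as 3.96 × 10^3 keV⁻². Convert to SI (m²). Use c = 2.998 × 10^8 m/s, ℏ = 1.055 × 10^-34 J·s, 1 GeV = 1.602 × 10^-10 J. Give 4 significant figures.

Area is [L]² = [E]⁻²·(ℏc)²; restore (ℏc)².
1 GeV⁻² → (ℏc)² × (1 GeV in J)⁻² = 3.898 × 10^-32 m².
Convert the energy scale: 3.96 × 10^3 keV⁻² = 3.96 × 10^15 GeV⁻².
Result: 3.96 × 10^15 × 3.898 × 10^-32 = 1.544 × 10^-16 m².

1.544 × 10^-16 m²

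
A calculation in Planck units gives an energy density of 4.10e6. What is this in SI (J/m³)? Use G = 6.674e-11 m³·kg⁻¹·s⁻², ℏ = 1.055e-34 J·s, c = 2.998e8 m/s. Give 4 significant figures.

One Planck energy density: u_P = c⁷/(ℏG²) = 4.632e113 J/m³.
4.10e6 × 4.632e113 J/m³ = 1.899e120 J/m³

1.899e120 J/m³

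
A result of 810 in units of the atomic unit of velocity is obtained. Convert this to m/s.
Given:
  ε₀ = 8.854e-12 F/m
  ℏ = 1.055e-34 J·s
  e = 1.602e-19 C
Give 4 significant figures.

1.771e9 m/s

One atomic unit of velocity: v_au = e²/(4πε₀ℏ) = 2.186e6 m/s.
810 × 2.186e6 m/s = 1.771e9 m/s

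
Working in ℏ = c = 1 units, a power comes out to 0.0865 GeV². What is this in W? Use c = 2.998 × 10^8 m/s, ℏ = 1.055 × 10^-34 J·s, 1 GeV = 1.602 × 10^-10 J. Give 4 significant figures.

2.104 × 10^13 W

Power is [E]/[T] = [E]²/ℏ.
1 GeV² → 1/ℏ × (1 GeV in J)² = 2.433 × 10^14 W.
Result: 0.0865 × 2.433 × 10^14 = 2.104 × 10^13 W.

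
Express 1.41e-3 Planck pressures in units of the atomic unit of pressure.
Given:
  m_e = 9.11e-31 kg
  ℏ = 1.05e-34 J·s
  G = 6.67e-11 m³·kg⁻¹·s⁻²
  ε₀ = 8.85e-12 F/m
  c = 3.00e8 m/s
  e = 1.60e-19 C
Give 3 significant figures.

Planck pressure: p_P = c⁷/(ℏG²) = 4.68e113 Pa
atomic unit of pressure: P_au = E_h/a₀³ = m_e⁴e¹⁰/((4πε₀)⁵ℏ⁸) = 3.01e13 Pa
1.41e-3 × 4.68e113 / 3.01e13 = 2.19e97

2.19e97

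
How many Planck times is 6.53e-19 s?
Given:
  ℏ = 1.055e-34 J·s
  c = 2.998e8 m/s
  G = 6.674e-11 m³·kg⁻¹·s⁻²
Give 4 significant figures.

Planck time: t_P = √(ℏG/c⁵) = 5.392e-44 s.
6.53e-19 / 5.392e-44 = 1.211e25

1.211e25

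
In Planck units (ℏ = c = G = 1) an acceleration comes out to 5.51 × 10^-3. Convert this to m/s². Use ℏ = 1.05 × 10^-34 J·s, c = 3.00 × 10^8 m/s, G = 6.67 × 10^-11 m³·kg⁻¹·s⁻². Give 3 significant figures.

One Planck acceleration: a_P = √(c⁷/(ℏG)) = 5.59 × 10^51 m/s².
5.51 × 10^-3 × 5.59 × 10^51 m/s² = 3.08 × 10^49 m/s²

3.08 × 10^49 m/s²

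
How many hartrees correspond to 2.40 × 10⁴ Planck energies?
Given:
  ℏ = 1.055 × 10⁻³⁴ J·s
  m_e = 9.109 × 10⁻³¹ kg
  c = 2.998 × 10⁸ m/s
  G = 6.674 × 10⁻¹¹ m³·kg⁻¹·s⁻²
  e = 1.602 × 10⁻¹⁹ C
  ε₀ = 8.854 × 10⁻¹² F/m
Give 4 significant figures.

Planck energy: E_P = √(ℏc⁵/G) = 1.957 × 10⁹ J
hartree: E_h = m_e e⁴/(4πε₀ℏ)² = 4.354 × 10⁻¹⁸ J
2.40 × 10⁴ × 1.957 × 10⁹ / 4.354 × 10⁻¹⁸ = 1.078 × 10³¹

1.078 × 10³¹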